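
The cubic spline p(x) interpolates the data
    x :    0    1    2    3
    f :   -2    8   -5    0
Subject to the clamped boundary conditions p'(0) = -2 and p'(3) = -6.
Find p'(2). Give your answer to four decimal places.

Put m_i = p'' at the i-th knot. Here h = (1, 1, 1) and Δ = (10, -13, 5), so the interior equations h_(i-1)·m_(i-1) + 2(h_(i-1)+h_i)·m_i + h_i·m_(i+1) = 6(Δ_i − Δ_(i-1)) read
  1·m_0 + 4·m_1 + 1·m_2 = 6(Δ_1 - Δ_0) = -138
  1·m_1 + 4·m_2 + 1·m_3 = 6(Δ_2 - Δ_1) = 108
Clamped end conditions give two more equations: 2h_0·m_0 + h_0·m_1 = 6(Δ_0 - p'(0)) = 72 and h_2·m_2 + 2h_2·m_3 = 6(p'(3) - Δ_2) = -66.
Solving the tridiagonal system: m_0 = 208/3, m_1 = -200/3, m_2 = 178/3, m_3 = -188/3.
On [2, 3], p'(x) = b_2 + 2c_2·(x - 2) + 3d_2·(x - 2)² with b_2 = Δ_2 - h_2(2m_2 + m_3)/6 = -13/3, c_2 = m_2/2 = 89/3, d_2 = (m_3 - m_2)/(6h_2) = -61/3. So p'(2) = -13/3.

-4.3333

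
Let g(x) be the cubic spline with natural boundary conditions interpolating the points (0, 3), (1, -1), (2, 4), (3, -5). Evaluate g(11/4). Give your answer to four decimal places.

-1.7344

Let M_i = g''(x_i). Step sizes h_i = 1, 1, 1; slopes of the chords Δ_i = (y_(i+1) - y_i)/h_i = -4, 5, -9.
  1·M_0 + 4·M_1 + 1·M_2 = 6(Δ_1 - Δ_0) = 54
  1·M_1 + 4·M_2 + 1·M_3 = 6(Δ_2 - Δ_1) = -84
Natural end conditions: M_0 = M_3 = 0.
Solving: M_0 = 0, M_1 = 20, M_2 = -26, M_3 = 0.
On [2, 3], g(x) = 4 - 1/3·(x - 2) - 13·(x - 2)² + 13/3·(x - 2)³.
With (x - 2) = 3/4: g(11/4) = -111/64.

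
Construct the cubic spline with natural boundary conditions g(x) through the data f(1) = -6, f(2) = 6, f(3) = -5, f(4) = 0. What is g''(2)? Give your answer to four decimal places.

With M_i denoting the second derivative at x_i, h_i = 1, 1, 1, and Δ_i = (y_(i+1) − y_i)/h_i = 12, -11, 5:
  1·M_0 + 4·M_1 + 1·M_2 = 6(Δ_1 - Δ_0) = -138
  1·M_1 + 4·M_2 + 1·M_3 = 6(Δ_2 - Δ_1) = 96
Natural end conditions: M_0 = M_3 = 0.
Solving: M_0 = 0, M_1 = -216/5, M_2 = 174/5, M_3 = 0.

-43.2000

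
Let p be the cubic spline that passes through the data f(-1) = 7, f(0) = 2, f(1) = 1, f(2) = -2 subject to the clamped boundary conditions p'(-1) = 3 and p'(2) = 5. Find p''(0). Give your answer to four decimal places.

18.1333

Write m_i for p''(x_i). With h_i = 1, 1, 1 and divided differences Δ_i = -5, -1, -3, the continuity of p' gives the tridiagonal system
  1·m_0 + 4·m_1 + 1·m_2 = 6(Δ_1 - Δ_0) = 24
  1·m_1 + 4·m_2 + 1·m_3 = 6(Δ_2 - Δ_1) = -12
Clamped end conditions give two more equations: 2h_0·m_0 + h_0·m_1 = 6(Δ_0 - p'(-1)) = -48 and h_2·m_2 + 2h_2·m_3 = 6(p'(2) - Δ_2) = 48.
Forward elimination and back-substitution give m_0 = -496/15, m_1 = 272/15, m_2 = -232/15, m_3 = 476/15.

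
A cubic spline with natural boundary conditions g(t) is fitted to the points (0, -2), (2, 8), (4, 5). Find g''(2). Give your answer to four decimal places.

-4.8750

With m_i denoting the second derivative at x_i, h_i = 2, 2, and Δ_i = (y_(i+1) − y_i)/h_i = 5, -3/2:
  2·m_0 + 8·m_1 + 2·m_2 = 6(Δ_1 - Δ_0) = -39
Natural end conditions: m_0 = m_2 = 0.
Solving the tridiagonal system: m_0 = 0, m_1 = -39/8, m_2 = 0.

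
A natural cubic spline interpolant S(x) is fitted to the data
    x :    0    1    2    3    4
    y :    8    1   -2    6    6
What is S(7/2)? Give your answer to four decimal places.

7.0714

With σ_i denoting the second derivative at x_i, h_i = 1, 1, 1, 1, and Δ_i = (y_(i+1) − y_i)/h_i = -7, -3, 8, 0:
  1·σ_0 + 4·σ_1 + 1·σ_2 = 6(Δ_1 - Δ_0) = 24
  1·σ_1 + 4·σ_2 + 1·σ_3 = 6(Δ_2 - Δ_1) = 66
  1·σ_2 + 4·σ_3 + 1·σ_4 = 6(Δ_3 - Δ_2) = -48
Natural end conditions: σ_0 = σ_4 = 0.
Forward elimination and back-substitution give σ_0 = 0, σ_1 = 6/7, σ_2 = 144/7, σ_3 = -120/7, σ_4 = 0.
On [3, 4], S(x) = 6 + 40/7·(x - 3) - 60/7·(x - 3)² + 20/7·(x - 3)³.
With (x - 3) = 1/2: S(7/2) = 99/14.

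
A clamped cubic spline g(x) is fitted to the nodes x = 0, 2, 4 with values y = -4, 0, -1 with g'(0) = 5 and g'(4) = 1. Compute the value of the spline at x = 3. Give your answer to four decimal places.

Write σ_i for g''(x_i). With h_i = 2, 2 and divided differences Δ_i = 2, -1/2, the continuity of g' gives the tridiagonal system
  2·σ_0 + 8·σ_1 + 2·σ_2 = 6(Δ_1 - Δ_0) = -15
Clamped end conditions give two more equations: 2h_0·σ_0 + h_0·σ_1 = 6(Δ_0 - g'(0)) = -18 and h_1·σ_1 + 2h_1·σ_2 = 6(g'(4) - Δ_1) = 9.
Hence σ_0 = -29/8, σ_1 = -7/4, σ_2 = 25/8.
On [2, 4], g(x) = 0 - 3/8·(x - 2) - 7/8·(x - 2)² + 13/32·(x - 2)³.
With (x - 2) = 1: g(3) = -27/32.

-0.8438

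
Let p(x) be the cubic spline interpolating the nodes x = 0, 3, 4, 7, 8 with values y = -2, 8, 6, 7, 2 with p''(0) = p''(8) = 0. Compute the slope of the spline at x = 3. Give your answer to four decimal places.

-1.2222

Let M_i = p''(x_i). Step sizes h_i = 3, 1, 3, 1; slopes of the chords Δ_i = (y_(i+1) - y_i)/h_i = 10/3, -2, 1/3, -5.
  3·M_0 + 8·M_1 + 1·M_2 = 6(Δ_1 - Δ_0) = -32
  1·M_1 + 8·M_2 + 3·M_3 = 6(Δ_2 - Δ_1) = 14
  3·M_2 + 8·M_3 + 1·M_4 = 6(Δ_3 - Δ_2) = -32
Natural end conditions: M_0 = M_4 = 0.
Hence M_0 = 0, M_1 = -41/9, M_2 = 40/9, M_3 = -17/3, M_4 = 0.
On [3, 4], p'(x) = b_1 + 2c_1·(x - 3) + 3d_1·(x - 3)² with b_1 = Δ_1 - h_1(2M_1 + M_2)/6 = -11/9, c_1 = M_1/2 = -41/18, d_1 = (M_2 - M_1)/(6h_1) = 3/2. So p'(3) = -11/9.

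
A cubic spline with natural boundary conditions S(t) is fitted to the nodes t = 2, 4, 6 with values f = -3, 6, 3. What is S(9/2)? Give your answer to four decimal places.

6.2344

Write m_i for S''(x_i). With h_i = 2, 2 and divided differences Δ_i = 9/2, -3/2, the continuity of S' gives the tridiagonal system
  2·m_0 + 8·m_1 + 2·m_2 = 6(Δ_1 - Δ_0) = -36
Natural end conditions: m_0 = m_2 = 0.
Solving: m_0 = 0, m_1 = -9/2, m_2 = 0.
On [4, 6], S(t) = 6 + 3/2·(t - 4) - 9/4·(t - 4)² + 3/8·(t - 4)³.
With (t - 4) = 1/2: S(9/2) = 399/64.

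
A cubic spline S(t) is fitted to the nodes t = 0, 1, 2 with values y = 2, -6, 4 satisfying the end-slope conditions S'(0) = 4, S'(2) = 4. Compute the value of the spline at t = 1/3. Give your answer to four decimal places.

With σ_i denoting the second derivative at x_i, h_i = 1, 1, and Δ_i = (y_(i+1) − y_i)/h_i = -8, 10:
  1·σ_0 + 4·σ_1 + 1·σ_2 = 6(Δ_1 - Δ_0) = 108
Clamped end conditions give two more equations: 2h_0·σ_0 + h_0·σ_1 = 6(Δ_0 - S'(0)) = -72 and h_1·σ_1 + 2h_1·σ_2 = 6(S'(2) - Δ_1) = -36.
Solving the tridiagonal system: σ_0 = -63, σ_1 = 54, σ_2 = -45.
On [0, 1], S(t) = 2 + 4·t - 63/2·t² + 39/2·t³.
With t = 1/3: S(1/3) = 5/9.

0.5556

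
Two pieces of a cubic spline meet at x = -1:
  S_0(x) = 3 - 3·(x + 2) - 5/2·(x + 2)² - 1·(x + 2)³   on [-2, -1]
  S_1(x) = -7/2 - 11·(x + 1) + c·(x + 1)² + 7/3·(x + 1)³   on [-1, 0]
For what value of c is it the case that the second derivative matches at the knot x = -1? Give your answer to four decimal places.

S_0''(x) = -5 - 6·(x + 2), so S_0''(-1) = -11. On the right, S_1''(-1) = 2c, so c = -11/2.

-5.5000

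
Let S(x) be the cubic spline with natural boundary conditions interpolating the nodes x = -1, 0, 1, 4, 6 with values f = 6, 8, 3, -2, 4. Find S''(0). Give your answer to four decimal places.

-11.3066

With σ_i denoting the second derivative at x_i, h_i = 1, 1, 3, 2, and Δ_i = (y_(i+1) − y_i)/h_i = 2, -5, -5/3, 3:
  1·σ_0 + 4·σ_1 + 1·σ_2 = 6(Δ_1 - Δ_0) = -42
  1·σ_1 + 8·σ_2 + 3·σ_3 = 6(Δ_2 - Δ_1) = 20
  3·σ_2 + 10·σ_3 + 2·σ_4 = 6(Δ_3 - Δ_2) = 28
Natural end conditions: σ_0 = σ_4 = 0.
Forward elimination and back-substitution give σ_0 = 0, σ_1 = -1549/137, σ_2 = 442/137, σ_3 = 251/137, σ_4 = 0.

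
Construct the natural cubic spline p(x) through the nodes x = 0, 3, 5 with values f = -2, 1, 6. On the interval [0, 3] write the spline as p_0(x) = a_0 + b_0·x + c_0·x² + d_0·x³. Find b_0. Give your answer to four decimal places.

0.5500

Put M_i = p'' at the i-th knot. Here h = (3, 2) and Δ = (1, 5/2), so the interior equations h_(i-1)·M_(i-1) + 2(h_(i-1)+h_i)·M_i + h_i·M_(i+1) = 6(Δ_i − Δ_(i-1)) read
  3·M_0 + 10·M_1 + 2·M_2 = 6(Δ_1 - Δ_0) = 9
Natural end conditions: M_0 = M_2 = 0.
Solving the tridiagonal system: M_0 = 0, M_1 = 9/10, M_2 = 0.
On [0, 3], with p_0(x) = a_0 + b_0·x + c_0·x² + d_0·x³: c_0 = M_0/2 = 0, d_0 = (M_1 - M_0)/(6h_0) = 1/20, b_0 = Δ_0 - h_0(2M_0 + M_1)/6 = 11/20.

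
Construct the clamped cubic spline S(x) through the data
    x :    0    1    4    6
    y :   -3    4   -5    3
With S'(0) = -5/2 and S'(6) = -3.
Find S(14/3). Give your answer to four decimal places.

-2.1282

Write m_i for S''(x_i). With h_i = 1, 3, 2 and divided differences Δ_i = 7, -3, 4, the continuity of S' gives the tridiagonal system
  1·m_0 + 8·m_1 + 3·m_2 = 6(Δ_1 - Δ_0) = -60
  3·m_1 + 10·m_2 + 2·m_3 = 6(Δ_2 - Δ_1) = 42
Clamped end conditions give two more equations: 2h_0·m_0 + h_0·m_1 = 6(Δ_0 - S'(0)) = 57 and h_2·m_2 + 2h_2·m_3 = 6(S'(6) - Δ_2) = -42.
Forward elimination and back-substitution give m_0 = 480/13, m_1 = -219/13, m_2 = 164/13, m_3 = -437/26.
On [4, 6], S(x) = -5 + 31/26·(x - 4) + 82/13·(x - 4)² - 255/104·(x - 4)³.
With (x - 4) = 2/3: S(14/3) = -83/39.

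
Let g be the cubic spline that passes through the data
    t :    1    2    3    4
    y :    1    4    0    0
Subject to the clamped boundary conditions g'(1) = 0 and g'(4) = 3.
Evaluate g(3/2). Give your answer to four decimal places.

2.4750

With M_i denoting the second derivative at x_i, h_i = 1, 1, 1, and Δ_i = (y_(i+1) − y_i)/h_i = 3, -4, 0:
  1·M_0 + 4·M_1 + 1·M_2 = 6(Δ_1 - Δ_0) = -42
  1·M_1 + 4·M_2 + 1·M_3 = 6(Δ_2 - Δ_1) = 24
Clamped end conditions give two more equations: 2h_0·M_0 + h_0·M_1 = 6(Δ_0 - g'(1)) = 18 and h_2·M_2 + 2h_2·M_3 = 6(g'(4) - Δ_2) = 18.
Solving: M_0 = 88/5, M_1 = -86/5, M_2 = 46/5, M_3 = 22/5.
On [1, 2], g(t) = 1 + 0·(t - 1) + 44/5·(t - 1)² - 29/5·(t - 1)³.
With (t - 1) = 1/2: g(3/2) = 99/40.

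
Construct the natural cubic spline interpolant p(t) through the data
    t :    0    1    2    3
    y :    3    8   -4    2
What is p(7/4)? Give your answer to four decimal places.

Put M_i = p'' at the i-th knot. Here h = (1, 1, 1) and Δ = (5, -12, 6), so the interior equations h_(i-1)·M_(i-1) + 2(h_(i-1)+h_i)·M_i + h_i·M_(i+1) = 6(Δ_i − Δ_(i-1)) read
  1·M_0 + 4·M_1 + 1·M_2 = 6(Δ_1 - Δ_0) = -102
  1·M_1 + 4·M_2 + 1·M_3 = 6(Δ_2 - Δ_1) = 108
Natural end conditions: M_0 = M_3 = 0.
Solving the tridiagonal system: M_0 = 0, M_1 = -172/5, M_2 = 178/5, M_3 = 0.
On [1, 2], p(t) = 8 - 97/15·(t - 1) - 86/5·(t - 1)² + 35/3·(t - 1)³.
With (t - 1) = 3/4: p(7/4) = -513/320.

-1.6031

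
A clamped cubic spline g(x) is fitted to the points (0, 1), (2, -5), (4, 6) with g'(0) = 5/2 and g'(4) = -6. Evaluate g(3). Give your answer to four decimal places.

2.6875

Let σ_i = g''(x_i). Step sizes h_i = 2, 2; slopes of the chords Δ_i = (y_(i+1) - y_i)/h_i = -3, 11/2.
  2·σ_0 + 8·σ_1 + 2·σ_2 = 6(Δ_1 - Δ_0) = 51
Clamped end conditions give two more equations: 2h_0·σ_0 + h_0·σ_1 = 6(Δ_0 - g'(0)) = -33 and h_1·σ_1 + 2h_1·σ_2 = 6(g'(4) - Δ_1) = -69.
Forward elimination and back-substitution give σ_0 = -67/4, σ_1 = 17, σ_2 = -103/4.
On [2, 4], g(x) = -5 + 11/4·(x - 2) + 17/2·(x - 2)² - 57/16·(x - 2)³.
With (x - 2) = 1: g(3) = 43/16.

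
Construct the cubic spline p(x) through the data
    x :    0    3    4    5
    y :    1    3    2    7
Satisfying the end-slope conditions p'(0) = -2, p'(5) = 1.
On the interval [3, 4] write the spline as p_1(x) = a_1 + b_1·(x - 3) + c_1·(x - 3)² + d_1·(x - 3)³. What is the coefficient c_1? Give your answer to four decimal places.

Write M_i for p''(x_i). With h_i = 3, 1, 1 and divided differences Δ_i = 2/3, -1, 5, the continuity of p' gives the tridiagonal system
  3·M_0 + 8·M_1 + 1·M_2 = 6(Δ_1 - Δ_0) = -10
  1·M_1 + 4·M_2 + 1·M_3 = 6(Δ_2 - Δ_1) = 36
Clamped end conditions give two more equations: 2h_0·M_0 + h_0·M_1 = 6(Δ_0 - p'(0)) = 16 and h_2·M_2 + 2h_2·M_3 = 6(p'(5) - Δ_2) = -24.
Solving the tridiagonal system: M_0 = 454/87, M_1 = -148/29, M_2 = 440/29, M_3 = -568/29.
On [3, 4], with p_1(x) = a_1 + b_1·(x - 3) + c_1·(x - 3)² + d_1·(x - 3)³: c_1 = M_1/2 = -74/29, d_1 = (M_2 - M_1)/(6h_1) = 98/29, b_1 = Δ_1 - h_1(2M_1 + M_2)/6 = -53/29.

-2.5517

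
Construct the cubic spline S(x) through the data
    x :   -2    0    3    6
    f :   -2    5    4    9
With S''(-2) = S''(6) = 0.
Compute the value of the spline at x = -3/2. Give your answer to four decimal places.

0.1892

Write M_i for S''(x_i). With h_i = 2, 3, 3 and divided differences Δ_i = 7/2, -1/3, 5/3, the continuity of S' gives the tridiagonal system
  2·M_0 + 10·M_1 + 3·M_2 = 6(Δ_1 - Δ_0) = -23
  3·M_1 + 12·M_2 + 3·M_3 = 6(Δ_2 - Δ_1) = 12
Natural end conditions: M_0 = M_3 = 0.
Solving the tridiagonal system: M_0 = 0, M_1 = -104/37, M_2 = 63/37, M_3 = 0.
On [-2, 0], S(x) = -2 + 985/222·(x + 2) + 0·(x + 2)² - 26/111·(x + 2)³.
With (x + 2) = 1/2: S(-3/2) = 7/37.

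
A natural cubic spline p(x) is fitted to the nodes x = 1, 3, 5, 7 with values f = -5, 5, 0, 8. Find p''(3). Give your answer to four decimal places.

-7.3000

Let σ_i = p''(x_i). Step sizes h_i = 2, 2, 2; slopes of the chords Δ_i = (y_(i+1) - y_i)/h_i = 5, -5/2, 4.
  2·σ_0 + 8·σ_1 + 2·σ_2 = 6(Δ_1 - Δ_0) = -45
  2·σ_1 + 8·σ_2 + 2·σ_3 = 6(Δ_2 - Δ_1) = 39
Natural end conditions: σ_0 = σ_3 = 0.
Forward elimination and back-substitution give σ_0 = 0, σ_1 = -73/10, σ_2 = 67/10, σ_3 = 0.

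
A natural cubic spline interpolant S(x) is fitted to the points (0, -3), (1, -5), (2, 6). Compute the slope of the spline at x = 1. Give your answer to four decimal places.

Put M_i = S'' at the i-th knot. Here h = (1, 1) and Δ = (-2, 11), so the interior equations h_(i-1)·M_(i-1) + 2(h_(i-1)+h_i)·M_i + h_i·M_(i+1) = 6(Δ_i − Δ_(i-1)) read
  1·M_0 + 4·M_1 + 1·M_2 = 6(Δ_1 - Δ_0) = 78
Natural end conditions: M_0 = M_2 = 0.
Forward elimination and back-substitution give M_0 = 0, M_1 = 39/2, M_2 = 0.
On [1, 2], S'(x) = b_1 + 2c_1·(x - 1) + 3d_1·(x - 1)² with b_1 = Δ_1 - h_1(2M_1 + M_2)/6 = 9/2, c_1 = M_1/2 = 39/4, d_1 = (M_2 - M_1)/(6h_1) = -13/4. So S'(1) = 9/2.

4.5000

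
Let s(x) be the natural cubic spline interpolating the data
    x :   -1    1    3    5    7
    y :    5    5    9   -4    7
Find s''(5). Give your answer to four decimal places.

11.5714

Put M_i = s'' at the i-th knot. Here h = (2, 2, 2, 2) and Δ = (0, 2, -13/2, 11/2), so the interior equations h_(i-1)·M_(i-1) + 2(h_(i-1)+h_i)·M_i + h_i·M_(i+1) = 6(Δ_i − Δ_(i-1)) read
  2·M_0 + 8·M_1 + 2·M_2 = 6(Δ_1 - Δ_0) = 12
  2·M_1 + 8·M_2 + 2·M_3 = 6(Δ_2 - Δ_1) = -51
  2·M_2 + 8·M_3 + 2·M_4 = 6(Δ_3 - Δ_2) = 72
Natural end conditions: M_0 = M_4 = 0.
Hence M_0 = 0, M_1 = 57/14, M_2 = -72/7, M_3 = 81/7, M_4 = 0.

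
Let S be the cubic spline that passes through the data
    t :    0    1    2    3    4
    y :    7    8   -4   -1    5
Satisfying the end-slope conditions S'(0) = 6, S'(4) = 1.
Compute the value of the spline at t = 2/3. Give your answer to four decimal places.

Write M_i for S''(x_i). With h_i = 1, 1, 1, 1 and divided differences Δ_i = 1, -12, 3, 6, the continuity of S' gives the tridiagonal system
  1·M_0 + 4·M_1 + 1·M_2 = 6(Δ_1 - Δ_0) = -78
  1·M_1 + 4·M_2 + 1·M_3 = 6(Δ_2 - Δ_1) = 90
  1·M_2 + 4·M_3 + 1·M_4 = 6(Δ_3 - Δ_2) = 18
Clamped end conditions give two more equations: 2h_0·M_0 + h_0·M_1 = 6(Δ_0 - S'(0)) = -30 and h_3·M_3 + 2h_3·M_4 = 6(S'(4) - Δ_3) = -30.
Forward elimination and back-substitution give M_0 = -53/28, M_1 = -367/14, M_2 = 115/4, M_3 = 17/14, M_4 = -437/28.
On [0, 1], S(t) = 7 + 6·t - 53/56·t² - 227/56·t³.
With t = 2/3: S(2/3) = 3545/378.

9.3783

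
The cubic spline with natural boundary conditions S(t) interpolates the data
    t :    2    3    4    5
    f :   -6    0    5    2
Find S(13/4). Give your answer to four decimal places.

1.6469

Let M_i = S''(x_i). Step sizes h_i = 1, 1, 1; slopes of the chords Δ_i = (y_(i+1) - y_i)/h_i = 6, 5, -3.
  1·M_0 + 4·M_1 + 1·M_2 = 6(Δ_1 - Δ_0) = -6
  1·M_1 + 4·M_2 + 1·M_3 = 6(Δ_2 - Δ_1) = -48
Natural end conditions: M_0 = M_3 = 0.
Solving: M_0 = 0, M_1 = 8/5, M_2 = -62/5, M_3 = 0.
On [3, 4], S(t) = 0 + 98/15·(t - 3) + 4/5·(t - 3)² - 7/3·(t - 3)³.
With (t - 3) = 1/4: S(13/4) = 527/320.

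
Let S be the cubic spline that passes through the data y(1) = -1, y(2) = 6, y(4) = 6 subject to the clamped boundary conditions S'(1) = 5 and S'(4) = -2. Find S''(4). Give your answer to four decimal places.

1.6667

Let σ_i = S''(x_i). Step sizes h_i = 1, 2; slopes of the chords Δ_i = (y_(i+1) - y_i)/h_i = 7, 0.
  1·σ_0 + 6·σ_1 + 2·σ_2 = 6(Δ_1 - Δ_0) = -42
Clamped end conditions give two more equations: 2h_0·σ_0 + h_0·σ_1 = 6(Δ_0 - S'(1)) = 12 and h_1·σ_1 + 2h_1·σ_2 = 6(S'(4) - Δ_1) = -12.
Hence σ_0 = 32/3, σ_1 = -28/3, σ_2 = 5/3.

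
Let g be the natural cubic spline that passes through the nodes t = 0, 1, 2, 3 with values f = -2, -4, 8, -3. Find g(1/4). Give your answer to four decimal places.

Put σ_i = g'' at the i-th knot. Here h = (1, 1, 1) and Δ = (-2, 12, -11), so the interior equations h_(i-1)·σ_(i-1) + 2(h_(i-1)+h_i)·σ_i + h_i·σ_(i+1) = 6(Δ_i − Δ_(i-1)) read
  1·σ_0 + 4·σ_1 + 1·σ_2 = 6(Δ_1 - Δ_0) = 84
  1·σ_1 + 4·σ_2 + 1·σ_3 = 6(Δ_2 - Δ_1) = -138
Natural end conditions: σ_0 = σ_3 = 0.
Solving the tridiagonal system: σ_0 = 0, σ_1 = 158/5, σ_2 = -212/5, σ_3 = 0.
On [0, 1], g(t) = -2 - 109/15·t + 0·t² + 79/15·t³.
With t = 1/4: g(1/4) = -239/64.

-3.7344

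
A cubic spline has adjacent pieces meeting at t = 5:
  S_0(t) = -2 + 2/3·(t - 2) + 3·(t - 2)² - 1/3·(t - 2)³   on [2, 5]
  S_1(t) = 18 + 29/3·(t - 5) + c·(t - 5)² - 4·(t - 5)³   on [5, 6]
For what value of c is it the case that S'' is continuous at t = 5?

0

S_0''(t) = 6 - 2·(t - 2), so S_0''(5) = 0. On the right, S_1''(5) = 2c, so c = 0.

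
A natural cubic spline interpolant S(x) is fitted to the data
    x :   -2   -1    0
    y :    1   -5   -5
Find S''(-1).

9

Write M_i for S''(x_i). With h_i = 1, 1 and divided differences Δ_i = -6, 0, the continuity of S' gives the tridiagonal system
  1·M_0 + 4·M_1 + 1·M_2 = 6(Δ_1 - Δ_0) = 36
Natural end conditions: M_0 = M_2 = 0.
Solving: M_0 = 0, M_1 = 9, M_2 = 0.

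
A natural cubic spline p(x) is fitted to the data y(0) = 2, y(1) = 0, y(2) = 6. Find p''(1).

Put M_i = p'' at the i-th knot. Here h = (1, 1) and Δ = (-2, 6), so the interior equations h_(i-1)·M_(i-1) + 2(h_(i-1)+h_i)·M_i + h_i·M_(i+1) = 6(Δ_i − Δ_(i-1)) read
  1·M_0 + 4·M_1 + 1·M_2 = 6(Δ_1 - Δ_0) = 48
Natural end conditions: M_0 = M_2 = 0.
Solving the tridiagonal system: M_0 = 0, M_1 = 12, M_2 = 0.

12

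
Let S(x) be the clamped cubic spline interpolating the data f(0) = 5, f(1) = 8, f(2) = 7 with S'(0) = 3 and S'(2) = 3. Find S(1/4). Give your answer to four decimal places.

5.8906

With M_i denoting the second derivative at x_i, h_i = 1, 1, and Δ_i = (y_(i+1) − y_i)/h_i = 3, -1:
  1·M_0 + 4·M_1 + 1·M_2 = 6(Δ_1 - Δ_0) = -24
Clamped end conditions give two more equations: 2h_0·M_0 + h_0·M_1 = 6(Δ_0 - S'(0)) = 0 and h_1·M_1 + 2h_1·M_2 = 6(S'(2) - Δ_1) = 24.
Forward elimination and back-substitution give M_0 = 6, M_1 = -12, M_2 = 18.
On [0, 1], S(x) = 5 + 3·x + 3·x² - 3·x³.
With x = 1/4: S(1/4) = 377/64.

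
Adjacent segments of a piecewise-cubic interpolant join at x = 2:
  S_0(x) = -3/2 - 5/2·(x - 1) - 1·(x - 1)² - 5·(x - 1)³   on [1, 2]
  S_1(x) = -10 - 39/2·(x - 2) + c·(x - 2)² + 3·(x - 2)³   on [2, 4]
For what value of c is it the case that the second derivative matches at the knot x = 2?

S_0''(x) = -2 - 30·(x - 1), so S_0''(2) = -32. On the right, S_1''(2) = 2c, so c = -16.

-16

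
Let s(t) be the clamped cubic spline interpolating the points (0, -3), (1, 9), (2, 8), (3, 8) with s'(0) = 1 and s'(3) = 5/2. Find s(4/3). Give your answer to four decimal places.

Let σ_i = s''(x_i). Step sizes h_i = 1, 1, 1; slopes of the chords Δ_i = (y_(i+1) - y_i)/h_i = 12, -1, 0.
  1·σ_0 + 4·σ_1 + 1·σ_2 = 6(Δ_1 - Δ_0) = -78
  1·σ_1 + 4·σ_2 + 1·σ_3 = 6(Δ_2 - Δ_1) = 6
Clamped end conditions give two more equations: 2h_0·σ_0 + h_0·σ_1 = 6(Δ_0 - s'(0)) = 66 and h_2·σ_2 + 2h_2·σ_3 = 6(s'(3) - Δ_2) = 15.
Hence σ_0 = 251/5, σ_1 = -172/5, σ_2 = 47/5, σ_3 = 14/5.
On [1, 2], s(t) = 9 + 89/10·(t - 1) - 86/5·(t - 1)² + 73/10·(t - 1)³.
With (t - 1) = 1/3: s(4/3) = 1394/135.

10.3259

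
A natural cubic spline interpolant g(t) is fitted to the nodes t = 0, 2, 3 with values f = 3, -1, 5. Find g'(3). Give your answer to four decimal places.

7.3333

Let M_i = g''(x_i). Step sizes h_i = 2, 1; slopes of the chords Δ_i = (y_(i+1) - y_i)/h_i = -2, 6.
  2·M_0 + 6·M_1 + 1·M_2 = 6(Δ_1 - Δ_0) = 48
Natural end conditions: M_0 = M_2 = 0.
Hence M_0 = 0, M_1 = 8, M_2 = 0.
On [2, 3], g'(t) = b_1 + 2c_1·(t - 2) + 3d_1·(t - 2)² with b_1 = Δ_1 - h_1(2M_1 + M_2)/6 = 10/3, c_1 = M_1/2 = 4, d_1 = (M_2 - M_1)/(6h_1) = -4/3. So g'(3) = 22/3.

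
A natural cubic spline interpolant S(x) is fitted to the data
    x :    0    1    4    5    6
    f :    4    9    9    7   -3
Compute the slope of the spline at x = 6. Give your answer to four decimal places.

Put M_i = S'' at the i-th knot. Here h = (1, 3, 1, 1) and Δ = (5, 0, -2, -10), so the interior equations h_(i-1)·M_(i-1) + 2(h_(i-1)+h_i)·M_i + h_i·M_(i+1) = 6(Δ_i − Δ_(i-1)) read
  1·M_0 + 8·M_1 + 3·M_2 = 6(Δ_1 - Δ_0) = -30
  3·M_1 + 8·M_2 + 1·M_3 = 6(Δ_2 - Δ_1) = -12
  1·M_2 + 4·M_3 + 1·M_4 = 6(Δ_3 - Δ_2) = -48
Natural end conditions: M_0 = M_4 = 0.
Forward elimination and back-substitution give M_0 = 0, M_1 = -465/106, M_2 = 90/53, M_3 = -1317/106, M_4 = 0.
On [5, 6], S'(x) = b_3 + 2c_3·(x - 5) + 3d_3·(x - 5)² with b_3 = Δ_3 - h_3(2M_3 + M_4)/6 = -621/106, c_3 = M_3/2 = -1317/212, d_3 = (M_4 - M_3)/(6h_3) = 439/212. So S'(6) = -2559/212.

-12.0708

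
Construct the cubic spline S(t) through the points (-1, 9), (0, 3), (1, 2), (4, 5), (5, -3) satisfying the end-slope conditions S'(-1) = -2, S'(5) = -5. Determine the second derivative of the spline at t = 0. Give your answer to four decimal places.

With m_i denoting the second derivative at x_i, h_i = 1, 1, 3, 1, and Δ_i = (y_(i+1) − y_i)/h_i = -6, -1, 1, -8:
  1·m_0 + 4·m_1 + 1·m_2 = 6(Δ_1 - Δ_0) = 30
  1·m_1 + 8·m_2 + 3·m_3 = 6(Δ_2 - Δ_1) = 12
  3·m_2 + 8·m_3 + 1·m_4 = 6(Δ_3 - Δ_2) = -54
Clamped end conditions give two more equations: 2h_0·m_0 + h_0·m_1 = 6(Δ_0 - S'(-1)) = -24 and h_3·m_3 + 2h_3·m_4 = 6(S'(5) - Δ_3) = 18.
Solving: m_0 = -663/38, m_1 = 207/19, m_2 = 147/38, m_3 = -189/19, m_4 = 531/38.

10.8947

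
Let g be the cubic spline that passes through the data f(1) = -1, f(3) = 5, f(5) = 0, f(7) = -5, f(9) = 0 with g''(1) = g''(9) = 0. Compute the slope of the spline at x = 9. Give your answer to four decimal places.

3.7411

Let m_i = g''(x_i). Step sizes h_i = 2, 2, 2, 2; slopes of the chords Δ_i = (y_(i+1) - y_i)/h_i = 3, -5/2, -5/2, 5/2.
  2·m_0 + 8·m_1 + 2·m_2 = 6(Δ_1 - Δ_0) = -33
  2·m_1 + 8·m_2 + 2·m_3 = 6(Δ_2 - Δ_1) = 0
  2·m_2 + 8·m_3 + 2·m_4 = 6(Δ_3 - Δ_2) = 30
Natural end conditions: m_0 = m_4 = 0.
Hence m_0 = 0, m_1 = -465/112, m_2 = 3/28, m_3 = 417/112, m_4 = 0.
On [7, 9], g'(x) = b_3 + 2c_3·(x - 7) + 3d_3·(x - 7)² with b_3 = Δ_3 - h_3(2m_3 + m_4)/6 = 1/56, c_3 = m_3/2 = 417/224, d_3 = (m_4 - m_3)/(6h_3) = -139/448. So g'(9) = 419/112.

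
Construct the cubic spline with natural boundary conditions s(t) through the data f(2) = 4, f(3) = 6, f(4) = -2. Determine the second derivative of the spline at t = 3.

Write M_i for s''(x_i). With h_i = 1, 1 and divided differences Δ_i = 2, -8, the continuity of s' gives the tridiagonal system
  1·M_0 + 4·M_1 + 1·M_2 = 6(Δ_1 - Δ_0) = -60
Natural end conditions: M_0 = M_2 = 0.
Solving the tridiagonal system: M_0 = 0, M_1 = -15, M_2 = 0.

-15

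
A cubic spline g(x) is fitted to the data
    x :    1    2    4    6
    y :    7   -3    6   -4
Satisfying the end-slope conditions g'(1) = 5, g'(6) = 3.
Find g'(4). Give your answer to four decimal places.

Put m_i = g'' at the i-th knot. Here h = (1, 2, 2) and Δ = (-10, 9/2, -5), so the interior equations h_(i-1)·m_(i-1) + 2(h_(i-1)+h_i)·m_i + h_i·m_(i+1) = 6(Δ_i − Δ_(i-1)) read
  1·m_0 + 6·m_1 + 2·m_2 = 6(Δ_1 - Δ_0) = 87
  2·m_1 + 8·m_2 + 2·m_3 = 6(Δ_2 - Δ_1) = -57
Clamped end conditions give two more equations: 2h_0·m_0 + h_0·m_1 = 6(Δ_0 - g'(1)) = -90 and h_2·m_2 + 2h_2·m_3 = 6(g'(6) - Δ_2) = 48.
Solving the tridiagonal system: m_0 = -1397/23, m_1 = 724/23, m_2 = -473/23, m_3 = 1025/46.
On [4, 6], g'(x) = b_2 + 2c_2·(x - 4) + 3d_2·(x - 4)² with b_2 = Δ_2 - h_2(2m_2 + m_3)/6 = 59/46, c_2 = m_2/2 = -473/46, d_2 = (m_3 - m_2)/(6h_2) = 657/184. So g'(4) = 59/46.

1.2826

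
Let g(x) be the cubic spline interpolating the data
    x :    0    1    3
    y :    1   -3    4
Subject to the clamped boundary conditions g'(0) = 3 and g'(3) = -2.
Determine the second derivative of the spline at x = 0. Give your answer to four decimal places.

Put M_i = g'' at the i-th knot. Here h = (1, 2) and Δ = (-4, 7/2), so the interior equations h_(i-1)·M_(i-1) + 2(h_(i-1)+h_i)·M_i + h_i·M_(i+1) = 6(Δ_i − Δ_(i-1)) read
  1·M_0 + 6·M_1 + 2·M_2 = 6(Δ_1 - Δ_0) = 45
Clamped end conditions give two more equations: 2h_0·M_0 + h_0·M_1 = 6(Δ_0 - g'(0)) = -42 and h_1·M_1 + 2h_1·M_2 = 6(g'(3) - Δ_1) = -33.
Solving the tridiagonal system: M_0 = -181/6, M_1 = 55/3, M_2 = -209/12.

-30.1667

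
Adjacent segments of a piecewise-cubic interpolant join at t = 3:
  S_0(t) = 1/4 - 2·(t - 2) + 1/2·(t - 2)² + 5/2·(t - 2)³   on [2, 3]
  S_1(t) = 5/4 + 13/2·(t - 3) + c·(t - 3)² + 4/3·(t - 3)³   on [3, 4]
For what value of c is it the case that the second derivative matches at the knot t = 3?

S_0''(t) = 1 + 15·(t - 2), so S_0''(3) = 16. On the right, S_1''(3) = 2c, so c = 8.

8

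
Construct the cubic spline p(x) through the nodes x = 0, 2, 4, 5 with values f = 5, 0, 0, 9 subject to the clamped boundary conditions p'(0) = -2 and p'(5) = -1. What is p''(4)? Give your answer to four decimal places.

16.0870

With M_i denoting the second derivative at x_i, h_i = 2, 2, 1, and Δ_i = (y_(i+1) − y_i)/h_i = -5/2, 0, 9:
  2·M_0 + 8·M_1 + 2·M_2 = 6(Δ_1 - Δ_0) = 15
  2·M_1 + 6·M_2 + 1·M_3 = 6(Δ_2 - Δ_1) = 54
Clamped end conditions give two more equations: 2h_0·M_0 + h_0·M_1 = 6(Δ_0 - p'(0)) = -3 and h_2·M_2 + 2h_2·M_3 = 6(p'(5) - Δ_2) = -60.
Solving the tridiagonal system: M_0 = 17/46, M_1 = -103/46, M_2 = 370/23, M_3 = -875/23.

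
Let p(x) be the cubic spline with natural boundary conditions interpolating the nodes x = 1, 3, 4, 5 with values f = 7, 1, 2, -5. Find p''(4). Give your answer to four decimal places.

Write M_i for p''(x_i). With h_i = 2, 1, 1 and divided differences Δ_i = -3, 1, -7, the continuity of p' gives the tridiagonal system
  2·M_0 + 6·M_1 + 1·M_2 = 6(Δ_1 - Δ_0) = 24
  1·M_1 + 4·M_2 + 1·M_3 = 6(Δ_2 - Δ_1) = -48
Natural end conditions: M_0 = M_3 = 0.
Solving the tridiagonal system: M_0 = 0, M_1 = 144/23, M_2 = -312/23, M_3 = 0.

-13.5652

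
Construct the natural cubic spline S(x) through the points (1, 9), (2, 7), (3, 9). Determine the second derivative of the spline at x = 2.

6

Put m_i = S'' at the i-th knot. Here h = (1, 1) and Δ = (-2, 2), so the interior equations h_(i-1)·m_(i-1) + 2(h_(i-1)+h_i)·m_i + h_i·m_(i+1) = 6(Δ_i − Δ_(i-1)) read
  1·m_0 + 4·m_1 + 1·m_2 = 6(Δ_1 - Δ_0) = 24
Natural end conditions: m_0 = m_2 = 0.
Hence m_0 = 0, m_1 = 6, m_2 = 0.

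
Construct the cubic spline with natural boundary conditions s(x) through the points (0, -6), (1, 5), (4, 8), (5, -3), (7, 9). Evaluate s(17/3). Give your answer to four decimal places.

-3.6055

Put σ_i = s'' at the i-th knot. Here h = (1, 3, 1, 2) and Δ = (11, 1, -11, 6), so the interior equations h_(i-1)·σ_(i-1) + 2(h_(i-1)+h_i)·σ_i + h_i·σ_(i+1) = 6(Δ_i − Δ_(i-1)) read
  1·σ_0 + 8·σ_1 + 3·σ_2 = 6(Δ_1 - Δ_0) = -60
  3·σ_1 + 8·σ_2 + 1·σ_3 = 6(Δ_2 - Δ_1) = -72
  1·σ_2 + 6·σ_3 + 2·σ_4 = 6(Δ_3 - Δ_2) = 102
Natural end conditions: σ_0 = σ_4 = 0.
Solving the tridiagonal system: σ_0 = 0, σ_1 = -87/23, σ_2 = -228/23, σ_3 = 429/23, σ_4 = 0.
On [5, 7], s(x) = -3 - 148/23·(x - 5) + 429/46·(x - 5)² - 143/92·(x - 5)³.
With (x - 5) = 2/3: s(17/3) = -2239/621.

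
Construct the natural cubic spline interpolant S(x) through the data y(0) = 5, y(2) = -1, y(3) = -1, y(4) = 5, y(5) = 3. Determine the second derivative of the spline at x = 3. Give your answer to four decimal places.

12.5581

With m_i denoting the second derivative at x_i, h_i = 2, 1, 1, 1, and Δ_i = (y_(i+1) − y_i)/h_i = -3, 0, 6, -2:
  2·m_0 + 6·m_1 + 1·m_2 = 6(Δ_1 - Δ_0) = 18
  1·m_1 + 4·m_2 + 1·m_3 = 6(Δ_2 - Δ_1) = 36
  1·m_2 + 4·m_3 + 1·m_4 = 6(Δ_3 - Δ_2) = -48
Natural end conditions: m_0 = m_4 = 0.
Solving: m_0 = 0, m_1 = 39/43, m_2 = 540/43, m_3 = -651/43, m_4 = 0.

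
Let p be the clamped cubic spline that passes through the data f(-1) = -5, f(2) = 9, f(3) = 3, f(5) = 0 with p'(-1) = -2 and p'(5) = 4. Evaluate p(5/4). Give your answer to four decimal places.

With m_i denoting the second derivative at x_i, h_i = 3, 1, 2, and Δ_i = (y_(i+1) − y_i)/h_i = 14/3, -6, -3/2:
  3·m_0 + 8·m_1 + 1·m_2 = 6(Δ_1 - Δ_0) = -64
  1·m_1 + 6·m_2 + 2·m_3 = 6(Δ_2 - Δ_1) = 27
Clamped end conditions give two more equations: 2h_0·m_0 + h_0·m_1 = 6(Δ_0 - p'(-1)) = 40 and h_2·m_2 + 2h_2·m_3 = 6(p'(5) - Δ_2) = 33.
Forward elimination and back-substitution give m_0 = 27/2, m_1 = -41/3, m_2 = 29/6, m_3 = 35/6.
On [-1, 2], p(x) = -5 - 2·(x + 1) + 27/4·(x + 1)² - 163/108·(x + 1)³.
With (x + 1) = 9/4: p(5/4) = 1915/256.

7.4805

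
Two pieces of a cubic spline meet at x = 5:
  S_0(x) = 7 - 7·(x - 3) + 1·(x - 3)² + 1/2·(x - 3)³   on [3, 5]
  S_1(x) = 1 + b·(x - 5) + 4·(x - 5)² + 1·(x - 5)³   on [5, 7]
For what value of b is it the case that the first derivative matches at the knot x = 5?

3

S_0'(x) = -7 + 2·(x - 3) + 3/2·(x - 3)², so S_0'(5) = 3. On the right, S_1'(5) = b, so b = 3.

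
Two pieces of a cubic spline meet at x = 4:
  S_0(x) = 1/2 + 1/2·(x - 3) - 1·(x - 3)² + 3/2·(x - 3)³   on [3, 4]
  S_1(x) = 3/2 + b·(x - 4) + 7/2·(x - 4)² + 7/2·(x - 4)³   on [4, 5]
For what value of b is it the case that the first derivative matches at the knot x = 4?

S_0'(x) = 1/2 - 2·(x - 3) + 9/2·(x - 3)², so S_0'(4) = 3. On the right, S_1'(4) = b, so b = 3.

3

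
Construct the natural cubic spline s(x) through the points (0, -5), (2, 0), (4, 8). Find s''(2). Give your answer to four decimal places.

With σ_i denoting the second derivative at x_i, h_i = 2, 2, and Δ_i = (y_(i+1) − y_i)/h_i = 5/2, 4:
  2·σ_0 + 8·σ_1 + 2·σ_2 = 6(Δ_1 - Δ_0) = 9
Natural end conditions: σ_0 = σ_2 = 0.
Hence σ_0 = 0, σ_1 = 9/8, σ_2 = 0.

1.1250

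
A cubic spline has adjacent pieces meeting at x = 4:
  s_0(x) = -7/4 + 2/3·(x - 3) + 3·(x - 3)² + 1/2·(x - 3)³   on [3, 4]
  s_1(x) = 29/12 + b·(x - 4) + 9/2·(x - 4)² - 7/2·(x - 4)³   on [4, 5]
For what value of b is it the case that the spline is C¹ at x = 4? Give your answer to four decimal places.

8.1667

s_0'(x) = 2/3 + 6·(x - 3) + 3/2·(x - 3)², so s_0'(4) = 49/6. On the right, s_1'(4) = b, so b = 49/6.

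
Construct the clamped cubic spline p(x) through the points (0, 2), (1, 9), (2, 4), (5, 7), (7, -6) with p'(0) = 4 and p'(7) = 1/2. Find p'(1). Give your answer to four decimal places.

1.8511

Write M_i for p''(x_i). With h_i = 1, 1, 3, 2 and divided differences Δ_i = 7, -5, 1, -13/2, the continuity of p' gives the tridiagonal system
  1·M_0 + 4·M_1 + 1·M_2 = 6(Δ_1 - Δ_0) = -72
  1·M_1 + 8·M_2 + 3·M_3 = 6(Δ_2 - Δ_1) = 36
  3·M_2 + 10·M_3 + 2·M_4 = 6(Δ_3 - Δ_2) = -45
Clamped end conditions give two more equations: 2h_0·M_0 + h_0·M_1 = 6(Δ_0 - p'(0)) = 18 and h_3·M_3 + 2h_3·M_4 = 6(p'(7) - Δ_3) = 42.
Hence M_0 = 1048/47, M_1 = -1250/47, M_2 = 568/47, M_3 = -534/47, M_4 = 1521/94.
On [1, 2], p'(x) = b_1 + 2c_1·(x - 1) + 3d_1·(x - 1)² with b_1 = Δ_1 - h_1(2M_1 + M_2)/6 = 87/47, c_1 = M_1/2 = -625/47, d_1 = (M_2 - M_1)/(6h_1) = 303/47. So p'(1) = 87/47.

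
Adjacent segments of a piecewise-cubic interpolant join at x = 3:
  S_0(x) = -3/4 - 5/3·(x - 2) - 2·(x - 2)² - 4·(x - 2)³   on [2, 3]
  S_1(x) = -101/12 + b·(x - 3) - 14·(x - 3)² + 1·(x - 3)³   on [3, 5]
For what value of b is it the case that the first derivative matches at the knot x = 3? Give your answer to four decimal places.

-17.6667

S_0'(x) = -5/3 - 4·(x - 2) - 12·(x - 2)², so S_0'(3) = -53/3. On the right, S_1'(3) = b, so b = -53/3.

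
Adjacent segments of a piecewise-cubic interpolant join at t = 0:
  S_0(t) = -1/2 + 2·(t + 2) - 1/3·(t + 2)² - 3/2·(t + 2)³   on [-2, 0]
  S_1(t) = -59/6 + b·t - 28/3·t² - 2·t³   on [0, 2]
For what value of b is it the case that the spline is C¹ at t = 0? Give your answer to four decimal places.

-17.3333

S_0'(t) = 2 - 2/3·(t + 2) - 9/2·(t + 2)², so S_0'(0) = -52/3. On the right, S_1'(0) = b, so b = -52/3.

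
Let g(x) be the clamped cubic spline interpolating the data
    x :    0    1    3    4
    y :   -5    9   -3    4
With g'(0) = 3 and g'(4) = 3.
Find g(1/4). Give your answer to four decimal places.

With m_i denoting the second derivative at x_i, h_i = 1, 2, 1, and Δ_i = (y_(i+1) − y_i)/h_i = 14, -6, 7:
  1·m_0 + 6·m_1 + 2·m_2 = 6(Δ_1 - Δ_0) = -120
  2·m_1 + 6·m_2 + 1·m_3 = 6(Δ_2 - Δ_1) = 78
Clamped end conditions give two more equations: 2h_0·m_0 + h_0·m_1 = 6(Δ_0 - g'(0)) = 66 and h_2·m_2 + 2h_2·m_3 = 6(g'(4) - Δ_2) = -24.
Solving the tridiagonal system: m_0 = 1836/35, m_1 = -1362/35, m_2 = 1068/35, m_3 = -954/35.
On [0, 1], g(x) = -5 + 3·x + 918/35·x² - 533/35·x³.
With x = 1/4: g(1/4) = -6381/2240.

-2.8487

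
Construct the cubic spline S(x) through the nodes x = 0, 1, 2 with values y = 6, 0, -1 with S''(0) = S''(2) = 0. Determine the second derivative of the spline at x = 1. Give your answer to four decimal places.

Write m_i for S''(x_i). With h_i = 1, 1 and divided differences Δ_i = -6, -1, the continuity of S' gives the tridiagonal system
  1·m_0 + 4·m_1 + 1·m_2 = 6(Δ_1 - Δ_0) = 30
Natural end conditions: m_0 = m_2 = 0.
Forward elimination and back-substitution give m_0 = 0, m_1 = 15/2, m_2 = 0.

7.5000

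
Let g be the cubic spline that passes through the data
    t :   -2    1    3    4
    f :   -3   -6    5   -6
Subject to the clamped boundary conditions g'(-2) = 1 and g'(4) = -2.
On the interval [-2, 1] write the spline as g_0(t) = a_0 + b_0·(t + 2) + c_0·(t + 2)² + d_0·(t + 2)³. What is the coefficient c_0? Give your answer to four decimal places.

With m_i denoting the second derivative at x_i, h_i = 3, 2, 1, and Δ_i = (y_(i+1) − y_i)/h_i = -1, 11/2, -11:
  3·m_0 + 10·m_1 + 2·m_2 = 6(Δ_1 - Δ_0) = 39
  2·m_1 + 6·m_2 + 1·m_3 = 6(Δ_2 - Δ_1) = -99
Clamped end conditions give two more equations: 2h_0·m_0 + h_0·m_1 = 6(Δ_0 - g'(-2)) = -12 and h_2·m_2 + 2h_2·m_3 = 6(g'(4) - Δ_2) = 54.
Forward elimination and back-substitution give m_0 = -149/19, m_1 = 222/19, m_2 = -516/19, m_3 = 771/19.
On [-2, 1], with g_0(t) = a_0 + b_0·(t + 2) + c_0·(t + 2)² + d_0·(t + 2)³: c_0 = m_0/2 = -149/38, d_0 = (m_1 - m_0)/(6h_0) = 371/342, b_0 = Δ_0 - h_0(2m_0 + m_1)/6 = 1.

-3.9211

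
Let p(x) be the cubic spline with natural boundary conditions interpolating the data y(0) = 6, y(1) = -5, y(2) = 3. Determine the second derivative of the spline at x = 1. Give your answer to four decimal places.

28.5000

Put σ_i = p'' at the i-th knot. Here h = (1, 1) and Δ = (-11, 8), so the interior equations h_(i-1)·σ_(i-1) + 2(h_(i-1)+h_i)·σ_i + h_i·σ_(i+1) = 6(Δ_i − Δ_(i-1)) read
  1·σ_0 + 4·σ_1 + 1·σ_2 = 6(Δ_1 - Δ_0) = 114
Natural end conditions: σ_0 = σ_2 = 0.
Forward elimination and back-substitution give σ_0 = 0, σ_1 = 57/2, σ_2 = 0.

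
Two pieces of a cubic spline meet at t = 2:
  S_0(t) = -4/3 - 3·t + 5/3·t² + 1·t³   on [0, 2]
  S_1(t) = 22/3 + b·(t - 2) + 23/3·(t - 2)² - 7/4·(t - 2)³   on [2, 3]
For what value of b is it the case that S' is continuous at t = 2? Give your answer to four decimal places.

15.6667

S_0'(t) = -3 + 10/3·t + 3·t², so S_0'(2) = 47/3. On the right, S_1'(2) = b, so b = 47/3.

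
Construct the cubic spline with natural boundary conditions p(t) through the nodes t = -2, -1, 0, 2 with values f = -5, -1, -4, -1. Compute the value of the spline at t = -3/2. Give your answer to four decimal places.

Write M_i for p''(x_i). With h_i = 1, 1, 2 and divided differences Δ_i = 4, -3, 3/2, the continuity of p' gives the tridiagonal system
  1·M_0 + 4·M_1 + 1·M_2 = 6(Δ_1 - Δ_0) = -42
  1·M_1 + 6·M_2 + 2·M_3 = 6(Δ_2 - Δ_1) = 27
Natural end conditions: M_0 = M_3 = 0.
Solving the tridiagonal system: M_0 = 0, M_1 = -279/23, M_2 = 150/23, M_3 = 0.
On [-2, -1], p(t) = -5 + 277/46·(t + 2) + 0·(t + 2)² - 93/46·(t + 2)³.
With (t + 2) = 1/2: p(-3/2) = -825/368.

-2.2418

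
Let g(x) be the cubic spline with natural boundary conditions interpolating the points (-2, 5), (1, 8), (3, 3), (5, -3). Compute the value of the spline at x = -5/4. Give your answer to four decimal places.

Put M_i = g'' at the i-th knot. Here h = (3, 2, 2) and Δ = (1, -5/2, -3), so the interior equations h_(i-1)·M_(i-1) + 2(h_(i-1)+h_i)·M_i + h_i·M_(i+1) = 6(Δ_i − Δ_(i-1)) read
  3·M_0 + 10·M_1 + 2·M_2 = 6(Δ_1 - Δ_0) = -21
  2·M_1 + 8·M_2 + 2·M_3 = 6(Δ_2 - Δ_1) = -3
Natural end conditions: M_0 = M_3 = 0.
Solving the tridiagonal system: M_0 = 0, M_1 = -81/38, M_2 = 3/19, M_3 = 0.
On [-2, 1], g(x) = 5 + 157/76·(x + 2) + 0·(x + 2)² - 9/76·(x + 2)³.
With (x + 2) = 3/4: g(-5/4) = 31613/4864.

6.4994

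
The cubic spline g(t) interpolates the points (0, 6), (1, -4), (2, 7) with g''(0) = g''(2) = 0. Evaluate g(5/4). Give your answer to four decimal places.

Put M_i = g'' at the i-th knot. Here h = (1, 1) and Δ = (-10, 11), so the interior equations h_(i-1)·M_(i-1) + 2(h_(i-1)+h_i)·M_i + h_i·M_(i+1) = 6(Δ_i − Δ_(i-1)) read
  1·M_0 + 4·M_1 + 1·M_2 = 6(Δ_1 - Δ_0) = 126
Natural end conditions: M_0 = M_2 = 0.
Hence M_0 = 0, M_1 = 63/2, M_2 = 0.
On [1, 2], g(t) = -4 + 1/2·(t - 1) + 63/4·(t - 1)² - 21/4·(t - 1)³.
With (t - 1) = 1/4: g(5/4) = -761/256.

-2.9727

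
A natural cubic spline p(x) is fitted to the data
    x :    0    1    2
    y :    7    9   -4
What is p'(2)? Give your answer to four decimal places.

-16.7500

Write M_i for p''(x_i). With h_i = 1, 1 and divided differences Δ_i = 2, -13, the continuity of p' gives the tridiagonal system
  1·M_0 + 4·M_1 + 1·M_2 = 6(Δ_1 - Δ_0) = -90
Natural end conditions: M_0 = M_2 = 0.
Solving the tridiagonal system: M_0 = 0, M_1 = -45/2, M_2 = 0.
On [1, 2], p'(x) = b_1 + 2c_1·(x - 1) + 3d_1·(x - 1)² with b_1 = Δ_1 - h_1(2M_1 + M_2)/6 = -11/2, c_1 = M_1/2 = -45/4, d_1 = (M_2 - M_1)/(6h_1) = 15/4. So p'(2) = -67/4.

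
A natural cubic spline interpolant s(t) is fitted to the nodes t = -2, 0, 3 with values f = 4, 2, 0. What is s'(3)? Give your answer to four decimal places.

-0.5667

With M_i denoting the second derivative at x_i, h_i = 2, 3, and Δ_i = (y_(i+1) − y_i)/h_i = -1, -2/3:
  2·M_0 + 10·M_1 + 3·M_2 = 6(Δ_1 - Δ_0) = 2
Natural end conditions: M_0 = M_2 = 0.
Forward elimination and back-substitution give M_0 = 0, M_1 = 1/5, M_2 = 0.
On [0, 3], s'(t) = b_1 + 2c_1·t + 3d_1·t² with b_1 = Δ_1 - h_1(2M_1 + M_2)/6 = -13/15, c_1 = M_1/2 = 1/10, d_1 = (M_2 - M_1)/(6h_1) = -1/90. So s'(3) = -17/30.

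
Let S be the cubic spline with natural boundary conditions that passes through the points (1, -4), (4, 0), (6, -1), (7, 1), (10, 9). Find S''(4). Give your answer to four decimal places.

-1.7100

Let M_i = S''(x_i). Step sizes h_i = 3, 2, 1, 3; slopes of the chords Δ_i = (y_(i+1) - y_i)/h_i = 4/3, -1/2, 2, 8/3.
  3·M_0 + 10·M_1 + 2·M_2 = 6(Δ_1 - Δ_0) = -11
  2·M_1 + 6·M_2 + 1·M_3 = 6(Δ_2 - Δ_1) = 15
  1·M_2 + 8·M_3 + 3·M_4 = 6(Δ_3 - Δ_2) = 4
Natural end conditions: M_0 = M_4 = 0.
Solving: M_0 = 0, M_1 = -749/438, M_2 = 668/219, M_3 = 26/219, M_4 = 0.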